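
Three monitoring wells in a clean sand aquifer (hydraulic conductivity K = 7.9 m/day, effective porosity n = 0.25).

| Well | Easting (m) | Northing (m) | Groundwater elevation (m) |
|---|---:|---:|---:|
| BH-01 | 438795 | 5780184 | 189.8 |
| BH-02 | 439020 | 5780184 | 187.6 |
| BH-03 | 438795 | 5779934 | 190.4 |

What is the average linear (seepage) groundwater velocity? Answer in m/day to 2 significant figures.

0.32 m/day

∂h/∂x = (187.6 − 189.8) / (439020 − 438795) = -0.009778
∂h/∂y = (190.4 − 189.8) / (5779934 − 5780184) = -0.002400
|∇h| = √(-0.009778² + -0.002400²) = 0.01007
Seepage velocity v = K·i/n = 7.9 × 0.01007 / 0.25 = 0.3182 m/day.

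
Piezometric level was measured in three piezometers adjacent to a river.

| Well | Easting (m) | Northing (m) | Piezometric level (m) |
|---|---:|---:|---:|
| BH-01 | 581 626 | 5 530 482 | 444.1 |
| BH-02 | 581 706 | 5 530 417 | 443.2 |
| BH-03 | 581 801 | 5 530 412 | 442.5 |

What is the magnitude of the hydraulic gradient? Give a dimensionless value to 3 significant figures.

Differences from BH-01: to BH-02 (Δx, Δy, Δh) = (80, -65, -0.9); to BH-03 = (175, -70, -1.6).
Solve a·Δx + b·Δy = Δh: det = 80·(-70) − 175·(-65) = 5775.
∂h/∂x = [(-0.9)·(-70) − (-1.6)·(-65)] / 5775 = -0.007100
∂h/∂y = [80·(-1.6) − 175·(-0.9)] / 5775 = +0.005108
|∇h| = √(-0.007100² + 0.005108²) = 0.008747

0.00875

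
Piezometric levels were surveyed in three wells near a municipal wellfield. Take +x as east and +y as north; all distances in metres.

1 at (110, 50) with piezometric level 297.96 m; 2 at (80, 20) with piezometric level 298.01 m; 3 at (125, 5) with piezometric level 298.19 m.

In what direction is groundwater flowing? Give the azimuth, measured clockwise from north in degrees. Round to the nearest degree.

329°

With h = a·x + b·y + c and 1 as origin, the differences give:
  (-30)·a + (-30)·b = +0.05
  15·a + (-45)·b = +0.23
Eliminate b (×(-45) and ×(-30), subtract): 1800·a = 4.650 → a = ∂h/∂x = +0.002583
Back-substitute: b = ∂h/∂y = -0.004250.
Flow direction (−∇h) has components (-0.002583 E, +0.004250 N).
Azimuth = atan2(E, N) = atan2(-0.002583, +0.004250) = 328.7° ≈ 329°.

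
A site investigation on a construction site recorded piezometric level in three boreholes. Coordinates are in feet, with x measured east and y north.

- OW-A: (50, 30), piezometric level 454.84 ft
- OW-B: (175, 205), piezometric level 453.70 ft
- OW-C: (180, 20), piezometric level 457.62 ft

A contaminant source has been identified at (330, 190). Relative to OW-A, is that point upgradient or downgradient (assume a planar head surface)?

upgradient

Three-point gradient (reference OW-A): Δ to OW-B = (125, 175, -1.14), Δ to OW-C = (130, -10, +2.78).
∂h/∂x = +0.01980, ∂h/∂y = -0.02065 (det = -24000).
Head at (330, 190) = 454.84 + (+0.01980)·(280) + (-0.02065)·(160) = 457.08 ft.
That is higher than the 454.84 ft at OW-A, so the point is upgradient.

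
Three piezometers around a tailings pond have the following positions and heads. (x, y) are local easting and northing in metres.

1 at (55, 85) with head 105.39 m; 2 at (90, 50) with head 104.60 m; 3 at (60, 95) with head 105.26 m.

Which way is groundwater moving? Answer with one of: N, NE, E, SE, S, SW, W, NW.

With h = a·x + b·y + c and 1 as origin, the differences give:
  35·a + (-35)·b = -0.79
  5·a + 10·b = -0.13
Eliminate b (×10 and ×(-35), subtract): 525·a = -12.450 → a = ∂h/∂x = -0.02371
Back-substitute: b = ∂h/∂y = -0.001143.
Flow = −∇h = (+0.02371 east, +0.001143 north), which points east.

E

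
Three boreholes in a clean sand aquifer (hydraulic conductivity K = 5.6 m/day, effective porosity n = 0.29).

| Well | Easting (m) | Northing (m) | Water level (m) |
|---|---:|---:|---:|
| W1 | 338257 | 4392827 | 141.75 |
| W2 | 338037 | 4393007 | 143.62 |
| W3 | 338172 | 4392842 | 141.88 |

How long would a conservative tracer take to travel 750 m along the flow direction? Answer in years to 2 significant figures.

Taking W1 as reference: W2−W1 = (-220, 180, +1.87); W3−W1 = (-85, 15, +0.13).
Solve a·Δx + b·Δy = Δh: det = (-220)·15 − (-85)·180 = 12000.
∂h/∂x = [(+1.87)·15 − (+0.13)·180] / 12000 = +0.0003875
∂h/∂y = [(-220)·(+0.13) − (-85)·(+1.87)] / 12000 = +0.01086
|∇h| = √(0.0003875² + 0.01086²) = 0.01087
Seepage velocity v = K·i/n = 5.6 × 0.01087 / 0.29 = 0.2099 m/day.
t = 750 / 0.2099 = 3573 days = 9.78 years.

9.8 years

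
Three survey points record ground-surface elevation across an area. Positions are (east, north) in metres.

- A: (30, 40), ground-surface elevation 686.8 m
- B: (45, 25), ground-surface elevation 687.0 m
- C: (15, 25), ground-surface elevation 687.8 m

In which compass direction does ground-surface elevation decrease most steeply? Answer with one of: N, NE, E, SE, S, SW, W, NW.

Three-point gradient (reference A): Δ to B = (15, -15, +0.2), Δ to C = (-15, -15, +1.0).
∂z/∂x = -0.02667, ∂z/∂y = -0.04000 (det = -450).
Steepest decrease is along −∇f = (+0.02667 E, +0.04000 N) → northeast.

NE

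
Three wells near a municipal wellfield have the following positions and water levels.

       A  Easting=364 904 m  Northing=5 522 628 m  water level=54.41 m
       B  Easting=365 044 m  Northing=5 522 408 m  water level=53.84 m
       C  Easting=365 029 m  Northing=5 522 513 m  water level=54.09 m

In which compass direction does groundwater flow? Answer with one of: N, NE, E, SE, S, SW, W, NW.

S

Three-point gradient (reference A): Δ to B = (140, -220, -0.57), Δ to C = (125, -115, -0.32).
∂h/∂x = -0.0004254, ∂h/∂y = +0.002320 (det = 11400).
Flow = −∇h = (+0.0004254 east, -0.002320 north), which points south.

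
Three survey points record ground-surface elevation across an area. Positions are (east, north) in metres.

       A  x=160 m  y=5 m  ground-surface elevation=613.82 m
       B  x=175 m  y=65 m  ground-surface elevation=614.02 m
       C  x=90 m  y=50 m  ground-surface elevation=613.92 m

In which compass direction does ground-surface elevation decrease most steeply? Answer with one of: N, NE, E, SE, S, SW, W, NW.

S

Three-point gradient (reference A): Δ to B = (15, 60, +0.20), Δ to C = (-70, 45, +0.10).
∂z/∂x = +0.0006154, ∂z/∂y = +0.003179 (det = 4875).
Steepest decrease is along −∇f = (-0.0006154 E, -0.003179 N) → south.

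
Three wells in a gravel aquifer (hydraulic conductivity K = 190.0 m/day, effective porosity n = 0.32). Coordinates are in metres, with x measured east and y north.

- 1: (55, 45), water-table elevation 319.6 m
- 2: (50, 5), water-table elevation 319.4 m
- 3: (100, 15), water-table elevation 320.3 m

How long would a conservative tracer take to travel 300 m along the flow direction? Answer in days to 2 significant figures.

Taking 1 as reference: 2−1 = (-5, -40, -0.2); 3−1 = (45, -30, +0.7).
Solve a·Δx + b·Δy = Δh: det = (-5)·(-30) − 45·(-40) = 1950.
∂h/∂x = [(-0.2)·(-30) − (+0.7)·(-40)] / 1950 = +0.01744
∂h/∂y = [(-5)·(+0.7) − 45·(-0.2)] / 1950 = +0.002821
|∇h| = √(0.01744² + 0.002821²) = 0.01767
Seepage velocity v = K·i/n = 190.0 × 0.01767 / 0.32 = 10.49 m/day.
t = 300 / 10.49 = 28.6 days.

29 days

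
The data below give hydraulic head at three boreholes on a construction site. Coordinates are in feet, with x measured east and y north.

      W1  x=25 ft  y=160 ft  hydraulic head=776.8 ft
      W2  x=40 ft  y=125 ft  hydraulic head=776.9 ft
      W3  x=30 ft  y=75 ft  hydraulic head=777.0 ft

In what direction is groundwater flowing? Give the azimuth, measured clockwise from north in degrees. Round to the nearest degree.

329°

Taking W1 as reference: W2−W1 = (15, -35, +0.1); W3−W1 = (5, -85, +0.2).
Solve a·Δx + b·Δy = Δh: det = 15·(-85) − 5·(-35) = -1100.
∂h/∂x = [(+0.1)·(-85) − (+0.2)·(-35)] / -1100 = +0.001364
∂h/∂y = [15·(+0.2) − 5·(+0.1)] / -1100 = -0.002273
Flow direction (−∇h) has components (-0.001364 E, +0.002273 N).
Azimuth = atan2(E, N) = atan2(-0.001364, +0.002273) = 329.0° ≈ 329°.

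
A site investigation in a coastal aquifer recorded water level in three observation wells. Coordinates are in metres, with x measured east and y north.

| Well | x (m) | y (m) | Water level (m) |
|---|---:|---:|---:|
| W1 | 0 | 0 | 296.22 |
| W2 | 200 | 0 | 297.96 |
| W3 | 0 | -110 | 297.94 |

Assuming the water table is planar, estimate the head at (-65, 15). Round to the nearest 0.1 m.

∂h/∂x = (297.96 − 296.22) / (200 − 0) = +0.008700
∂h/∂y = (297.94 − 296.22) / (-110 − 0) = -0.01564
h(-65, 15) = 296.22 + (+0.008700)·(-65) + (-0.01564)·(15) = 296.22 -0.565 -0.235 = 295.420 m.

295.4 m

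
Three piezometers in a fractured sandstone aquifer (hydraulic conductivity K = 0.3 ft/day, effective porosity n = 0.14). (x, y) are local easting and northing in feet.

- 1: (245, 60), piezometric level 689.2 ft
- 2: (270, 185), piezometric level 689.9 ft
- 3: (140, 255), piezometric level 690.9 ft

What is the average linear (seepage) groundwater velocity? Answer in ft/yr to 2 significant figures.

6.0 ft/yr

Three-point gradient (reference 1): Δ to 2 = (25, 125, +0.7), Δ to 3 = (-105, 195, +1.7).
∂h/∂x = -0.004222, ∂h/∂y = +0.006444 (det = 18000).
|∇h| = √(-0.004222² + 0.006444²) = 0.007704
Seepage velocity v = K·i/n = 0.3 × 0.007704 / 0.14 = 0.01651 ft/day = 6.03 ft/yr.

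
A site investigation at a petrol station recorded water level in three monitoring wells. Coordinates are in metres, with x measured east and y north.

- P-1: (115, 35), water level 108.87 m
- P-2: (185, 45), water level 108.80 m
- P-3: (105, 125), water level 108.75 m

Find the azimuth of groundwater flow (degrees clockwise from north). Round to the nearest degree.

Taking P-1 as reference: P-2−P-1 = (70, 10, -0.07); P-3−P-1 = (-10, 90, -0.12).
Determinant of the coordinate differences = 70·90 − (-10)·10 = 6400.
∂h/∂x = [(-0.07)·90 − (-0.12)·10] / 6400 = -0.0007969
∂h/∂y = [70·(-0.12) − (-10)·(-0.07)] / 6400 = -0.001422
Flow direction (−∇h) has components (+0.0007969 E, +0.001422 N).
Azimuth = atan2(E, N) = atan2(+0.0007969, +0.001422) = 29.3° ≈ 029°.

029°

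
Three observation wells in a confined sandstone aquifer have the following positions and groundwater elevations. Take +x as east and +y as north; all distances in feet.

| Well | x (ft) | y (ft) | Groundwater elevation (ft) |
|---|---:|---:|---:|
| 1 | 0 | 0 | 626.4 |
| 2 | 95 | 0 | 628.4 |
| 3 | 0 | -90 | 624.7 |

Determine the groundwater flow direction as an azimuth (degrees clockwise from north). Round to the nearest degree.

∂h/∂x = (628.4 − 626.4) / (95 − 0) = +0.02105
∂h/∂y = (624.7 − 626.4) / (-90 − 0) = +0.01889
Flow direction (−∇h) has components (-0.02105 E, -0.01889 N).
Azimuth = atan2(E, N) = atan2(-0.02105, -0.01889) = 228.1° ≈ 228°.

228°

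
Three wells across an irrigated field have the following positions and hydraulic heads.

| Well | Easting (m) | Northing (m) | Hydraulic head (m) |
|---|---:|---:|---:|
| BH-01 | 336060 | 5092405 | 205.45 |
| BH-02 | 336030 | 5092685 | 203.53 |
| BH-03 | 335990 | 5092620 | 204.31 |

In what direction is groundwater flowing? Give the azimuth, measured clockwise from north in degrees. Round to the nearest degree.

043°

Taking BH-01 as reference: BH-02−BH-01 = (-30, 280, -1.92); BH-03−BH-01 = (-70, 215, -1.14).
Determinant of the coordinate differences = (-30)·215 − (-70)·280 = 13150.
∂h/∂x = [(-1.92)·215 − (-1.14)·280] / 13150 = -0.007118
∂h/∂y = [(-30)·(-1.14) − (-70)·(-1.92)] / 13150 = -0.007620
Flow direction (−∇h) has components (+0.007118 E, +0.007620 N).
Azimuth = atan2(E, N) = atan2(+0.007118, +0.007620) = 43.0° ≈ 043°.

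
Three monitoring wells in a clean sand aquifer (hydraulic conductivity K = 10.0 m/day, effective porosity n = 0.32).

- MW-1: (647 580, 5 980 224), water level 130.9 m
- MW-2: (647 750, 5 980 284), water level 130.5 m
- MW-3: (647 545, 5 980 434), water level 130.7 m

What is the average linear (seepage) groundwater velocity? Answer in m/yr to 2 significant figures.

Taking MW-1 as reference: MW-2−MW-1 = (170, 60, -0.4); MW-3−MW-1 = (-35, 210, -0.2).
Determinant of the coordinate differences = 170·210 − (-35)·60 = 37800.
∂h/∂x = [(-0.4)·210 − (-0.2)·60] / 37800 = -0.001905
∂h/∂y = [170·(-0.2) − (-35)·(-0.4)] / 37800 = -0.001270
|∇h| = √(-0.001905² + -0.001270²) = 0.00229
Seepage velocity v = K·i/n = 10.0 × 0.00229 / 0.32 = 0.07156 m/day = 26.14 m/yr.

26 m/yr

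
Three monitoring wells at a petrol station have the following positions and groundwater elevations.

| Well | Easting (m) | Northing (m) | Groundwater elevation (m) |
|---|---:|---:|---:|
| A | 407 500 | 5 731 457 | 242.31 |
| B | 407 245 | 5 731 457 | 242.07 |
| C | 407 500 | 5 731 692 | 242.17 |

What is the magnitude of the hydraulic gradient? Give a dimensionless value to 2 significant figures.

∂h/∂x = (242.07 − 242.31) / (407245 − 407500) = +0.0009412
∂h/∂y = (242.17 − 242.31) / (5731692 − 5731457) = -0.0005957
|∇h| = √(0.0009412² + -0.0005957²) = 0.001114

0.0011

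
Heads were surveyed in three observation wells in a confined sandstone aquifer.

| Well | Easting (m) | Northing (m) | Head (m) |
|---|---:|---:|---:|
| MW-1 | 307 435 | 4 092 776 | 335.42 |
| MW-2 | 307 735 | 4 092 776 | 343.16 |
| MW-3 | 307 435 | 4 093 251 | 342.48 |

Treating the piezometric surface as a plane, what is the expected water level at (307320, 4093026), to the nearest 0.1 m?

∂h/∂x = (343.16 − 335.42) / (307735 − 307435) = +0.02580
∂h/∂y = (342.48 − 335.42) / (4093251 − 4092776) = +0.01486
h(307320, 4093026) = 335.42 + (+0.02580)·(-115) + (+0.01486)·(250) = 335.42 -2.967 +3.716 = 336.169 m.

336.2 m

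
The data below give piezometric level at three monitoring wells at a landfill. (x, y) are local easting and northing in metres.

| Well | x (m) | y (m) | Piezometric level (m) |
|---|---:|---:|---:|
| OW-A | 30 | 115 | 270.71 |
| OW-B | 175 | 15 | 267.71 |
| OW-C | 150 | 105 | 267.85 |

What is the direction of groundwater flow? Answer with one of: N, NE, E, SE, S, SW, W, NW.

Differences from OW-A: to OW-B (Δx, Δy, Δh) = (145, -100, -3.00); to OW-C = (120, -10, -2.86).
Solve a·Δx + b·Δy = Δh: det = 145·(-10) − 120·(-100) = 10550.
∂h/∂x = [(-3.00)·(-10) − (-2.86)·(-100)] / 10550 = -0.02427
∂h/∂y = [145·(-2.86) − 120·(-3.00)] / 10550 = -0.005185
Flow = −∇h = (+0.02427 east, +0.005185 north), which points east.

E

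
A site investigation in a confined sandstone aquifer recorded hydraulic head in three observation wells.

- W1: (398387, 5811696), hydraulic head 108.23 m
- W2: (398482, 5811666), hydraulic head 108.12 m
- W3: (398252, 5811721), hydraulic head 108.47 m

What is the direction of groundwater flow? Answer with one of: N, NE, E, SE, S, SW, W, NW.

With h = a·x + b·y + c and W1 as origin, the differences give:
  95·a + (-30)·b = -0.11
  (-135)·a + 25·b = +0.24
Eliminate b (×25 and ×(-30), subtract): -1675·a = 4.450 → a = ∂h/∂x = -0.002657
Back-substitute: b = ∂h/∂y = -0.004746.
Flow = −∇h = (+0.002657 east, +0.004746 north), which points northeast.

NE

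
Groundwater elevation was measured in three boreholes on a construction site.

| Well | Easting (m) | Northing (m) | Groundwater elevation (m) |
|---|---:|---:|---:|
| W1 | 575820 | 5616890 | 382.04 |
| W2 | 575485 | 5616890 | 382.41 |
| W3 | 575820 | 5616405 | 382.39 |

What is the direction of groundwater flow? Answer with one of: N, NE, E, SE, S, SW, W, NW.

∂h/∂x = (382.41 − 382.04) / (575485 − 575820) = -0.001104
∂h/∂y = (382.39 − 382.04) / (5616405 − 5616890) = -0.0007216
Flow = −∇h = (+0.001104 east, +0.0007216 north), which points northeast.

NE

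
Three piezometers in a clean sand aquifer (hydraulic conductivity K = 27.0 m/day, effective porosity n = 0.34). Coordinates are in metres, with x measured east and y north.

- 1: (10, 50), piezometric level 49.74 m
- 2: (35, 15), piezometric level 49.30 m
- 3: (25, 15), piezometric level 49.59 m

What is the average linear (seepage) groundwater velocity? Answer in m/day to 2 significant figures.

Differences from 1: to 2 (Δx, Δy, Δh) = (25, -35, -0.44); to 3 = (15, -35, -0.15).
Determinant of the coordinate differences = 25·(-35) − 15·(-35) = -350.
∂h/∂x = [(-0.44)·(-35) − (-0.15)·(-35)] / -350 = -0.02900
∂h/∂y = [25·(-0.15) − 15·(-0.44)] / -350 = -0.008143
|∇h| = √(-0.02900² + -0.008143²) = 0.03012
Seepage velocity v = K·i/n = 27.0 × 0.03012 / 0.34 = 2.392 m/day.

2.4 m/day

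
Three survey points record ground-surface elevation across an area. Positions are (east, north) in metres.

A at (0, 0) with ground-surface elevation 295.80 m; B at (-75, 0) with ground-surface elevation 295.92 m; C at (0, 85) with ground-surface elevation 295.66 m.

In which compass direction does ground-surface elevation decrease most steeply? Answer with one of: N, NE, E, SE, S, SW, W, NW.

NE

∂z/∂x = (295.92 − 295.80) / (-75 − 0) = -0.001600
∂z/∂y = (295.66 − 295.80) / (85 − 0) = -0.001647
Steepest decrease is along −∇f = (+0.001600 E, +0.001647 N) → northeast.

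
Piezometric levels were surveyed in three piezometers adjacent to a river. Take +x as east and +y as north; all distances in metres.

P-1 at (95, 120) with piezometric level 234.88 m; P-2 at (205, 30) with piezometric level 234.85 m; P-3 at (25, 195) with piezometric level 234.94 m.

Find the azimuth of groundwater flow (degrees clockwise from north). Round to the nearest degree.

Differences from P-1: to P-2 (Δx, Δy, Δh) = (110, -90, -0.03); to P-3 = (-70, 75, +0.06).
Solve a·Δx + b·Δy = Δh: det = 110·75 − (-70)·(-90) = 1950.
∂h/∂x = [(-0.03)·75 − (+0.06)·(-90)] / 1950 = +0.001615
∂h/∂y = [110·(+0.06) − (-70)·(-0.03)] / 1950 = +0.002308
Flow direction (−∇h) has components (-0.001615 E, -0.002308 N).
Azimuth = atan2(E, N) = atan2(-0.001615, -0.002308) = 215.0° ≈ 215°.

215°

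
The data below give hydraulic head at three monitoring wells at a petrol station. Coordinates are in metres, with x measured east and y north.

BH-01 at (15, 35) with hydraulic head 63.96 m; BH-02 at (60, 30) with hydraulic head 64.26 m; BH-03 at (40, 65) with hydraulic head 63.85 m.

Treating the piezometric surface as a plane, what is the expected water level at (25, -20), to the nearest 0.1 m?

Taking BH-01 as reference: BH-02−BH-01 = (45, -5, +0.30); BH-03−BH-01 = (25, 30, -0.11).
Solve a·Δx + b·Δy = Δh: det = 45·30 − 25·(-5) = 1475.
∂h/∂x = [(+0.30)·30 − (-0.11)·(-5)] / 1475 = +0.005729
∂h/∂y = [45·(-0.11) − 25·(+0.30)] / 1475 = -0.008441
h(25, -20) = 63.96 + (+0.005729)·(10) + (-0.008441)·(-55) = 63.96 +0.057 +0.464 = 64.482 m.

64.5 m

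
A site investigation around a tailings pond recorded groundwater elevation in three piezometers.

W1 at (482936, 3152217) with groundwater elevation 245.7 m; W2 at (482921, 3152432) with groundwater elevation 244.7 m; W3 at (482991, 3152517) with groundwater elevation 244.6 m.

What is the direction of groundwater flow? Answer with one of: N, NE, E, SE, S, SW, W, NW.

NW

Taking W1 as reference: W2−W1 = (-15, 215, -1.0); W3−W1 = (55, 300, -1.1).
Solve a·Δx + b·Δy = Δh: det = (-15)·300 − 55·215 = -16325.
∂h/∂x = [(-1.0)·300 − (-1.1)·215] / -16325 = +0.003890
∂h/∂y = [(-15)·(-1.1) − 55·(-1.0)] / -16325 = -0.004380
Flow = −∇h = (-0.003890 east, +0.004380 north), which points northwest.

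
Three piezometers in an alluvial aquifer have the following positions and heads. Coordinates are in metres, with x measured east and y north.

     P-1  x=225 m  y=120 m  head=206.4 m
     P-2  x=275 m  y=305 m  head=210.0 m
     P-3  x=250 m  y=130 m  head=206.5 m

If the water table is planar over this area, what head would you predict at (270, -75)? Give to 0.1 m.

202.2 m

Taking P-1 as reference: P-2−P-1 = (50, 185, +3.6); P-3−P-1 = (25, 10, +0.1).
Determinant of the coordinate differences = 50·10 − 25·185 = -4125.
∂h/∂x = [(+3.6)·10 − (+0.1)·185] / -4125 = -0.004242
∂h/∂y = [50·(+0.1) − 25·(+3.6)] / -4125 = +0.02061
h(270, -75) = 206.4 + (-0.004242)·(45) + (+0.02061)·(-195) = 206.4 -0.191 -4.018 = 202.191 m.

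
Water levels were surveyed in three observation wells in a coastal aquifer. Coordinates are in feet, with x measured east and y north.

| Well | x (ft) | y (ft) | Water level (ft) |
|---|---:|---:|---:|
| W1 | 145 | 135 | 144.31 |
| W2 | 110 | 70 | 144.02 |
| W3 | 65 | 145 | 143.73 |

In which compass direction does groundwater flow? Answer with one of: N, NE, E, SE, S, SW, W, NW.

W

With h = a·x + b·y + c and W1 as origin, the differences give:
  (-35)·a + (-65)·b = -0.29
  (-80)·a + 10·b = -0.58
Eliminate b (×10 and ×(-65), subtract): -5550·a = -40.600 → a = ∂h/∂x = +0.007315
Back-substitute: b = ∂h/∂y = +0.0005225.
Flow = −∇h = (-0.007315 east, -0.0005225 north), which points west.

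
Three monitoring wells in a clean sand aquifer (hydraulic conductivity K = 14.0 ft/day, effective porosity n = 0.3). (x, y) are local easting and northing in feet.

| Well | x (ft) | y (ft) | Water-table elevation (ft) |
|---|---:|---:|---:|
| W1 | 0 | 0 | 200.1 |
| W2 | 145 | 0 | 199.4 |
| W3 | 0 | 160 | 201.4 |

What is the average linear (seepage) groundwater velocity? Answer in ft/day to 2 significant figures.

∂h/∂x = (199.4 − 200.1) / (145 − 0) = -0.004828
∂h/∂y = (201.4 − 200.1) / (160 − 0) = +0.008125
|∇h| = √(-0.004828² + 0.008125²) = 0.009451
Seepage velocity v = K·i/n = 14.0 × 0.009451 / 0.3 = 0.441 ft/day.

0.44 ft/day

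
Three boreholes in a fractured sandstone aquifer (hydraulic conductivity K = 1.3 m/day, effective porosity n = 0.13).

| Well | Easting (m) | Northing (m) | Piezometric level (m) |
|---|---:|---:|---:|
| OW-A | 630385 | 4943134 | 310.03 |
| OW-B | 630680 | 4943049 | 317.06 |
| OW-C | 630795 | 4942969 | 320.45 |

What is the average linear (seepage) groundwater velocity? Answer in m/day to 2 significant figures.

0.24 m/day

Differences from OW-A: to OW-B (Δx, Δy, Δh) = (295, -85, +7.03); to OW-C = (410, -165, +10.42).
Solve a·Δx + b·Δy = Δh: det = 295·(-165) − 410·(-85) = -13825.
∂h/∂x = [(+7.03)·(-165) − (+10.42)·(-85)] / -13825 = +0.01984
∂h/∂y = [295·(+10.42) − 410·(+7.03)] / -13825 = -0.01386
|∇h| = √(0.01984² + -0.01386²) = 0.0242
Seepage velocity v = K·i/n = 1.3 × 0.0242 / 0.13 = 0.242 m/day.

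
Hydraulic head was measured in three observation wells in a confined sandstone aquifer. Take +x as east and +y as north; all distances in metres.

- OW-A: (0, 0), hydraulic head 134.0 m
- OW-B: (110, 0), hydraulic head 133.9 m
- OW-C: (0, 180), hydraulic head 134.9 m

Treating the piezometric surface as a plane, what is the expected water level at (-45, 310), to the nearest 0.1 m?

135.6 m

∂h/∂x = (133.9 − 134.0) / (110 − 0) = -0.0009091
∂h/∂y = (134.9 − 134.0) / (180 − 0) = +0.005000
h(-45, 310) = 134.0 + (-0.0009091)·(-45) + (+0.005000)·(310) = 134.0 +0.041 +1.550 = 135.591 m.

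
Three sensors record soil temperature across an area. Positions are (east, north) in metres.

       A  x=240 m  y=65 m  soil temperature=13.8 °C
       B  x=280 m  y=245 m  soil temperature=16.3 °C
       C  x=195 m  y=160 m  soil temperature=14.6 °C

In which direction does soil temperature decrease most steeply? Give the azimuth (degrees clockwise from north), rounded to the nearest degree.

Differences from A: to B (Δx, Δy, Δh) = (40, 180, +2.5); to C = (-45, 95, +0.8).
Determinant of the coordinate differences = 40·95 − (-45)·180 = 11900.
∂T/∂x = [(+2.5)·95 − (+0.8)·180] / 11900 = +0.007857
∂T/∂y = [40·(+0.8) − (-45)·(+2.5)] / 11900 = +0.01214
Steepest decrease is along −∇f: components (-0.007857 E, -0.01214 N).
Azimuth = atan2(-0.007857, -0.01214) = 212.9° ≈ 213°.

213°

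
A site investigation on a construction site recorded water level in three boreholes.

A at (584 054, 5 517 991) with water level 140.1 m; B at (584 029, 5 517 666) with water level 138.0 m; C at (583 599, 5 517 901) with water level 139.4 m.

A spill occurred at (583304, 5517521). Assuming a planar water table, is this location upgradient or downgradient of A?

downgradient

Taking A as reference: B−A = (-25, -325, -2.1); C−A = (-455, -90, -0.7).
Determinant of the coordinate differences = (-25)·(-90) − (-455)·(-325) = -145625.
∂h/∂x = [(-2.1)·(-90) − (-0.7)·(-325)] / -145625 = +0.0002644
∂h/∂y = [(-25)·(-0.7) − (-455)·(-2.1)] / -145625 = +0.006441
Head at (583304, 5517521) = 140.1 + (+0.0002644)·(-750) + (+0.006441)·(-470) = 136.87 m.
That is lower than the 140.1 m at A, so the point is downgradient.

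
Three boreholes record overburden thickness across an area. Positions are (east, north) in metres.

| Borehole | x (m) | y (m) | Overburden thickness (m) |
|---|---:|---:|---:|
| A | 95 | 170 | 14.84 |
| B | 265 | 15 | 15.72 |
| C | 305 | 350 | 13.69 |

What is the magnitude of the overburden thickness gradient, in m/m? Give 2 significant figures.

0.0060 m/m

Three-point gradient (reference A): Δ to B = (170, -155, +0.88), Δ to C = (210, 180, -1.15).
∂d/∂x = -0.0003143, ∂d/∂y = -0.006022 (det = 63150).
|∇f| = √(-0.0003143² + -0.006022²) = 0.00603 m/m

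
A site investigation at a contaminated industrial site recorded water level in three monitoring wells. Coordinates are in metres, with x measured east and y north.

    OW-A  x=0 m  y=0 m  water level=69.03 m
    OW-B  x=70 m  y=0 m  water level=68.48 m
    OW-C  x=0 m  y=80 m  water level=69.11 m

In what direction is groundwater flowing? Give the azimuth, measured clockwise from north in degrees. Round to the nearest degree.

097°

∂h/∂x = (68.48 − 69.03) / (70 − 0) = -0.007857
∂h/∂y = (69.11 − 69.03) / (80 − 0) = +0.0010000
Flow direction (−∇h) has components (+0.007857 E, -0.0010000 N).
Azimuth = atan2(E, N) = atan2(+0.007857, -0.0010000) = 97.3° ≈ 097°.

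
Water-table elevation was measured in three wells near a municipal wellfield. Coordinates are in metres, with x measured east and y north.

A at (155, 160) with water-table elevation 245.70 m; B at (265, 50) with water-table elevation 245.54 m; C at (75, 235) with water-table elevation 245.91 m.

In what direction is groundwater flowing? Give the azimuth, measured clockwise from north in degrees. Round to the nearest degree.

047°

Differences from A: to B (Δx, Δy, Δh) = (110, -110, -0.16); to C = (-80, 75, +0.21).
Determinant of the coordinate differences = 110·75 − (-80)·(-110) = -550.
∂h/∂x = [(-0.16)·75 − (+0.21)·(-110)] / -550 = -0.02018
∂h/∂y = [110·(+0.21) − (-80)·(-0.16)] / -550 = -0.01873
Flow direction (−∇h) has components (+0.02018 E, +0.01873 N).
Azimuth = atan2(E, N) = atan2(+0.02018, +0.01873) = 47.1° ≈ 047°.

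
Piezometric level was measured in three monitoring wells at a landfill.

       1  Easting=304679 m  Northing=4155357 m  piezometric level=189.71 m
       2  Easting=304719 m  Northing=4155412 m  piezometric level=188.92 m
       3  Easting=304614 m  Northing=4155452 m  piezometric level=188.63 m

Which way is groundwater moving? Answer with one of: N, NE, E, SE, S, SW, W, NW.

Differences from 1: to 2 (Δx, Δy, Δh) = (40, 55, -0.79); to 3 = (-65, 95, -1.08).
Determinant of the coordinate differences = 40·95 − (-65)·55 = 7375.
∂h/∂x = [(-0.79)·95 − (-1.08)·55] / 7375 = -0.002122
∂h/∂y = [40·(-1.08) − (-65)·(-0.79)] / 7375 = -0.01282
Flow = −∇h = (+0.002122 east, +0.01282 north), which points north.

N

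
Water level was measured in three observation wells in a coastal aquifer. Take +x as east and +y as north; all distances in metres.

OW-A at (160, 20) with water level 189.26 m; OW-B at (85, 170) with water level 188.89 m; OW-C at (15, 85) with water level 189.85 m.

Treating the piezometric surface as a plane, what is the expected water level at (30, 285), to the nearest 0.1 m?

188.6 m

Taking OW-A as reference: OW-B−OW-A = (-75, 150, -0.37); OW-C−OW-A = (-145, 65, +0.59).
Determinant of the coordinate differences = (-75)·65 − (-145)·150 = 16875.
∂h/∂x = [(-0.37)·65 − (+0.59)·150] / 16875 = -0.006670
∂h/∂y = [(-75)·(+0.59) − (-145)·(-0.37)] / 16875 = -0.005801
h(30, 285) = 189.26 + (-0.006670)·(-130) + (-0.005801)·(265) = 189.26 +0.867 -1.537 = 188.590 m.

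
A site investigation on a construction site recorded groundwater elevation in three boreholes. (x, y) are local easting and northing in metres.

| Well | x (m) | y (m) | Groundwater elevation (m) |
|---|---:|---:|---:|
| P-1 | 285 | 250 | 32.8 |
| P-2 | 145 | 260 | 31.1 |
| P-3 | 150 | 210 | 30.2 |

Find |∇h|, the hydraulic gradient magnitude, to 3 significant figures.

With h = a·x + b·y + c and P-1 as origin, the differences give:
  (-140)·a + 10·b = -1.7
  (-135)·a + (-40)·b = -2.6
Eliminate b (×(-40) and ×10, subtract): 6950·a = 94.00 → a = ∂h/∂x = +0.01353
Back-substitute: b = ∂h/∂y = +0.01935.
|∇h| = √(0.01353² + 0.01935²) = 0.02361

0.0236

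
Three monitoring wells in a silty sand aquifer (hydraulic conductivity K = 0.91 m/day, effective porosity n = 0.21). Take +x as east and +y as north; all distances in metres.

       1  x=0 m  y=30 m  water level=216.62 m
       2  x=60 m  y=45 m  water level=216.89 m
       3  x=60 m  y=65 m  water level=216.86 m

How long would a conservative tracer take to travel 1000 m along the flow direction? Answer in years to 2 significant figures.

Differences from 1: to 2 (Δx, Δy, Δh) = (60, 15, +0.27); to 3 = (60, 35, +0.24).
Determinant of the coordinate differences = 60·35 − 60·15 = 1200.
∂h/∂x = [(+0.27)·35 − (+0.24)·15] / 1200 = +0.004875
∂h/∂y = [60·(+0.24) − 60·(+0.27)] / 1200 = -0.001500
|∇h| = √(0.004875² + -0.001500²) = 0.005101
Seepage velocity v = K·i/n = 0.91 × 0.005101 / 0.21 = 0.0221 m/day.
t = 1000 / 0.0221 = 4.525e+04 days = 124 years.

120 years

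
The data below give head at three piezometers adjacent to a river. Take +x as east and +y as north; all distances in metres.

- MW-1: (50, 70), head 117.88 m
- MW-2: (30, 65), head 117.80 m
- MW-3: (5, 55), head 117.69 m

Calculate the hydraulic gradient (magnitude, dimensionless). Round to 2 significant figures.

Taking MW-1 as reference: MW-2−MW-1 = (-20, -5, -0.08); MW-3−MW-1 = (-45, -15, -0.19).
Solve a·Δx + b·Δy = Δh: det = (-20)·(-15) − (-45)·(-5) = 75.
∂h/∂x = [(-0.08)·(-15) − (-0.19)·(-5)] / 75 = +0.003333
∂h/∂y = [(-20)·(-0.19) − (-45)·(-0.08)] / 75 = +0.002667
|∇h| = √(0.003333² + 0.002667²) = 0.004269

0.0043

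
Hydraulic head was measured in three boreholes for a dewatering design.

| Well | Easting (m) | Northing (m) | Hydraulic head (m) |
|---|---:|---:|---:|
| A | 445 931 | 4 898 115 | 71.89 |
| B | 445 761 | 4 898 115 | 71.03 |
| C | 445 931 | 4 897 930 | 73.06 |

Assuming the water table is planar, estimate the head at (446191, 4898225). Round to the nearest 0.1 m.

72.5 m

∂h/∂x = (71.03 − 71.89) / (445761 − 445931) = +0.005059
∂h/∂y = (73.06 − 71.89) / (4897930 − 4898115) = -0.006324
h(446191, 4898225) = 71.89 + (+0.005059)·(260) + (-0.006324)·(110) = 71.89 +1.315 -0.696 = 72.510 m.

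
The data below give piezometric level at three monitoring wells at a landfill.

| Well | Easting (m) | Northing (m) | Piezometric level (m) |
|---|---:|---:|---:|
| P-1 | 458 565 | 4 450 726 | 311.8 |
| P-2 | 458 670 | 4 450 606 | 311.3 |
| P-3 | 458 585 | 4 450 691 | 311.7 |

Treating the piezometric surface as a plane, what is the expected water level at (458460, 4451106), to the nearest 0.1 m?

With h = a·x + b·y + c and P-1 as origin, the differences give:
  105·a + (-120)·b = -0.5
  20·a + (-35)·b = -0.1
Eliminate b (×(-35) and ×(-120), subtract): -1275·a = 5.50 → a = ∂h/∂x = -0.004314
Back-substitute: b = ∂h/∂y = +0.0003922.
h(458460, 4451106) = 311.8 + (-0.004314)·(-105) + (+0.0003922)·(380) = 311.8 +0.453 +0.149 = 312.402 m.

312.4 m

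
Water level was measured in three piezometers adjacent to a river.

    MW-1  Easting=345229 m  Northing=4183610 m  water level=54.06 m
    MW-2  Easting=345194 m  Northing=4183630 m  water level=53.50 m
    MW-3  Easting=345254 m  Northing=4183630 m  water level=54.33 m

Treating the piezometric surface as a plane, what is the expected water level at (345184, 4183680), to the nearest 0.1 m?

53.2 m

Differences from MW-1: to MW-2 (Δx, Δy, Δh) = (-35, 20, -0.56); to MW-3 = (25, 20, +0.27).
Determinant of the coordinate differences = (-35)·20 − 25·20 = -1200.
∂h/∂x = [(-0.56)·20 − (+0.27)·20] / -1200 = +0.01383
∂h/∂y = [(-35)·(+0.27) − 25·(-0.56)] / -1200 = -0.003792
h(345184, 4183680) = 54.06 + (+0.01383)·(-45) + (-0.003792)·(70) = 54.06 -0.622 -0.265 = 53.172 m.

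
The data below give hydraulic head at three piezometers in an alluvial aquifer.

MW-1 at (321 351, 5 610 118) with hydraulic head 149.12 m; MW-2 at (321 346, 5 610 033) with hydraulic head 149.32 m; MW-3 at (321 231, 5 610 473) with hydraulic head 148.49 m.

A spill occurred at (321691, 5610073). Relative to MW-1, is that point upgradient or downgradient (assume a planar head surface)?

downgradient

Taking MW-1 as reference: MW-2−MW-1 = (-5, -85, +0.20); MW-3−MW-1 = (-120, 355, -0.63).
Solve a·Δx + b·Δy = Δh: det = (-5)·355 − (-120)·(-85) = -11975.
∂h/∂x = [(+0.20)·355 − (-0.63)·(-85)] / -11975 = -0.001457
∂h/∂y = [(-5)·(-0.63) − (-120)·(+0.20)] / -11975 = -0.002267
Head at (321691, 5610073) = 149.12 + (-0.001457)·(340) + (-0.002267)·(-45) = 148.73 m.
That is lower than the 149.12 m at MW-1, so the point is downgradient.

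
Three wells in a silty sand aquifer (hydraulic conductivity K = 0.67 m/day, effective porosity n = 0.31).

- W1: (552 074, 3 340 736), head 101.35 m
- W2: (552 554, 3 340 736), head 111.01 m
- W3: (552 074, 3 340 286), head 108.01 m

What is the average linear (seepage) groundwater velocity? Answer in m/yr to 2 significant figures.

20 m/yr

∂h/∂x = (111.01 − 101.35) / (552554 − 552074) = +0.02013
∂h/∂y = (108.01 − 101.35) / (3340286 − 3340736) = -0.01480
|∇h| = √(0.02013² + -0.01480²) = 0.02499
Seepage velocity v = K·i/n = 0.67 × 0.02499 / 0.31 = 0.05401 m/day = 19.73 m/yr.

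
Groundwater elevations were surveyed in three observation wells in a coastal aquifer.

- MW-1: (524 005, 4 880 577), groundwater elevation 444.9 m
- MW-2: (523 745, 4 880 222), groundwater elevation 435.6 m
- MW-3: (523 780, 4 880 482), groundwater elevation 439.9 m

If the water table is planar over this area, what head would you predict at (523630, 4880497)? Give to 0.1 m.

437.7 m

With h = a·x + b·y + c and MW-1 as origin, the differences give:
  (-260)·a + (-355)·b = -9.3
  (-225)·a + (-95)·b = -5.0
Eliminate b (×(-95) and ×(-355), subtract): -55175·a = -891.50 → a = ∂h/∂x = +0.01616
Back-substitute: b = ∂h/∂y = +0.01436.
h(523630, 4880497) = 444.9 + (+0.01616)·(-375) + (+0.01436)·(-80) = 444.9 -6.059 -1.149 = 437.692 m.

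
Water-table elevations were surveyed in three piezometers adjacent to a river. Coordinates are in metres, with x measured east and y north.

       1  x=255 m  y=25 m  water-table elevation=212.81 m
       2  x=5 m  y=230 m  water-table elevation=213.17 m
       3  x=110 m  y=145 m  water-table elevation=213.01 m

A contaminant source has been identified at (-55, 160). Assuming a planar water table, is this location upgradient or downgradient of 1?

Differences from 1: to 2 (Δx, Δy, Δh) = (-250, 205, +0.36); to 3 = (-145, 120, +0.20).
Determinant of the coordinate differences = (-250)·120 − (-145)·205 = -275.
∂h/∂x = [(+0.36)·120 − (+0.20)·205] / -275 = -0.008000
∂h/∂y = [(-250)·(+0.20) − (-145)·(+0.36)] / -275 = -0.008000
Head at (-55, 160) = 212.81 + (-0.008000)·(-310) + (-0.008000)·(135) = 214.21 m.
That is higher than the 212.81 m at 1, so the point is upgradient.

upgradient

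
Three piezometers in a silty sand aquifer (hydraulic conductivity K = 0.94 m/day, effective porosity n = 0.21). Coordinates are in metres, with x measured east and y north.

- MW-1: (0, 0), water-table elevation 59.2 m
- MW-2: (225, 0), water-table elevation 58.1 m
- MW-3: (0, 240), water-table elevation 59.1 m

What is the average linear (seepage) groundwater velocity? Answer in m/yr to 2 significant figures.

8.0 m/yr

∂h/∂x = (58.1 − 59.2) / (225 − 0) = -0.004889
∂h/∂y = (59.1 − 59.2) / (240 − 0) = -0.0004167
|∇h| = √(-0.004889² + -0.0004167²) = 0.004907
Seepage velocity v = K·i/n = 0.94 × 0.004907 / 0.21 = 0.02196 m/day = 8.021 m/yr.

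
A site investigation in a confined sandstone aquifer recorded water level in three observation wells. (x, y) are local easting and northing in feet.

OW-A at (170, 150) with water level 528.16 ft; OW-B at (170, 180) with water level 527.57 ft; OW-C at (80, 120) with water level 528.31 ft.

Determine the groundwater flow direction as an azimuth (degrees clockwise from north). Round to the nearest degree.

346°

Three-point gradient (reference OW-A): Δ to OW-B = (0, 30, -0.59), Δ to OW-C = (-90, -30, +0.15).
∂h/∂x = +0.004889, ∂h/∂y = -0.01967 (det = 2700).
Flow direction (−∇h) has components (-0.004889 E, +0.01967 N).
Azimuth = atan2(E, N) = atan2(-0.004889, +0.01967) = 346.0° ≈ 346°.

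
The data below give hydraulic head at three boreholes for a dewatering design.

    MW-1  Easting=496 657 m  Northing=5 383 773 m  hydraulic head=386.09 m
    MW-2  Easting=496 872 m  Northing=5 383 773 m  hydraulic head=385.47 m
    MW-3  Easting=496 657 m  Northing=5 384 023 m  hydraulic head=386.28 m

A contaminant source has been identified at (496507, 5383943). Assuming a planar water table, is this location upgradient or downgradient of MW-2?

upgradient

∂h/∂x = (385.47 − 386.09) / (496872 − 496657) = -0.002884
∂h/∂y = (386.28 − 386.09) / (5384023 − 5383773) = +0.0007600
Head at (496507, 5383943) = 386.09 + (-0.002884)·(-150) + (+0.0007600)·(170) = 386.65 m.
That is higher than the 385.47 m at MW-2, so the point is upgradient.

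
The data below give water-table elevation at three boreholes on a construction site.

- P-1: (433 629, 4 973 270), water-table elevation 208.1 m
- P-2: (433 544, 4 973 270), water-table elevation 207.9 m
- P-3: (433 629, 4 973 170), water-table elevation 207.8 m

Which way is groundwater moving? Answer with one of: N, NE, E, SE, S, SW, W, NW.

∂h/∂x = (207.9 − 208.1) / (433544 − 433629) = +0.002353
∂h/∂y = (207.8 − 208.1) / (4973170 − 4973270) = +0.003000
Flow = −∇h = (-0.002353 east, -0.003000 north), which points southwest.

SW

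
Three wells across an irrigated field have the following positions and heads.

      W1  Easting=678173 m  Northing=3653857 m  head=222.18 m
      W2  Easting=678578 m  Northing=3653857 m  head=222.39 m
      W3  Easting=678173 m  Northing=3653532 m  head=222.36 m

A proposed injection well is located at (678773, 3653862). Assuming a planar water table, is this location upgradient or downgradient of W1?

∂h/∂x = (222.39 − 222.18) / (678578 − 678173) = +0.0005185
∂h/∂y = (222.36 − 222.18) / (3653532 − 3653857) = -0.0005538
Head at (678773, 3653862) = 222.18 + (+0.0005185)·(600) + (-0.0005538)·(5) = 222.49 m.
That is higher than the 222.18 m at W1, so the point is upgradient.

upgradient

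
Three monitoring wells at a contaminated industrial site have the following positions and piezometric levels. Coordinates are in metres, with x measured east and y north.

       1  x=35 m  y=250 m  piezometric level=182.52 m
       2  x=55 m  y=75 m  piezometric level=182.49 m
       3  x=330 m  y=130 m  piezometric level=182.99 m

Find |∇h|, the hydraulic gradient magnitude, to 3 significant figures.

With h = a·x + b·y + c and 1 as origin, the differences give:
  20·a + (-175)·b = -0.03
  295·a + (-120)·b = +0.47
Eliminate b (×(-120) and ×(-175), subtract): 49225·a = 85.850 → a = ∂h/∂x = +0.001744
Back-substitute: b = ∂h/∂y = +0.0003707.
|∇h| = √(0.001744² + 0.0003707²) = 0.001783

0.00178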